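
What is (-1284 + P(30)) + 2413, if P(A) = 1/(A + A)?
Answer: 67741/60 ≈ 1129.0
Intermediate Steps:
P(A) = 1/(2*A)
(-1284 + P(30)) + 2413 = (-1284 + (1/2)/30) + 2413 = (-1284 + (1/2)*(1/30)) + 2413 = (-1284 + 1/60) + 2413 = -77039/60 + 2413 = 67741/60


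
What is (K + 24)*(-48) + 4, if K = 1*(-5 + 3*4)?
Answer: -1484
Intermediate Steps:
K = 7 (K = 1*(-5 + 12) = 1*7 = 7)
(K + 24)*(-48) + 4 = (7 + 24)*(-48) + 4 = 31*(-48) + 4 = -1488 + 4 = -1484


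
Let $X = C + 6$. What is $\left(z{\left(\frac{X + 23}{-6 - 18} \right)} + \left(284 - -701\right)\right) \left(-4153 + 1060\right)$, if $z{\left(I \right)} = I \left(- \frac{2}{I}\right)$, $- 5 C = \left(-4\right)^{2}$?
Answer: $-3040419$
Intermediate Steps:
$C = - \frac{16}{5}$ ($C = - \frac{\left(-4\right)^{2}}{5} = \left(- \frac{1}{5}\right) 16 = - \frac{16}{5} \approx -3.2$)
$X = \frac{14}{5}$ ($X = - \frac{16}{5} + 6 = \frac{14}{5} \approx 2.8$)
$z{\left(I \right)} = -2$
$\left(z{\left(\frac{X + 23}{-6 - 18} \right)} + \left(284 - -701\right)\right) \left(-4153 + 1060\right) = \left(-2 + \left(284 - -701\right)\right) \left(-4153 + 1060\right) = \left(-2 + \left(284 + 701\right)\right) \left(-3093\right) = \left(-2 + 985\right) \left(-3093\right) = 983 \left(-3093\right) = -3040419$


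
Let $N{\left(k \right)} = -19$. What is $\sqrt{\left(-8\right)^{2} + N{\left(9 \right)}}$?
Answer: $3 \sqrt{5} \approx 6.7082$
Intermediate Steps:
$\sqrt{\left(-8\right)^{2} + N{\left(9 \right)}} = \sqrt{\left(-8\right)^{2} - 19} = \sqrt{64 - 19} = \sqrt{45} = 3 \sqrt{5}$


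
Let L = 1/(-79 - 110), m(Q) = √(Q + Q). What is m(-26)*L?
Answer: -2*I*√13/189 ≈ -0.038154*I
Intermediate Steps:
m(Q) = √2*√Q (m(Q) = √(2*Q) = √2*√Q)
L = -1/189 (L = 1/(-189) = -1/189 ≈ -0.0052910)
m(-26)*L = (√2*√(-26))*(-1/189) = (√2*(I*√26))*(-1/189) = (2*I*√13)*(-1/189) = -2*I*√13/189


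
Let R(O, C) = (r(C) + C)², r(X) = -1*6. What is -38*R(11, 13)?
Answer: -1862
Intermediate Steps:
r(X) = -6
R(O, C) = (-6 + C)²
-38*R(11, 13) = -38*(-6 + 13)² = -38*7² = -38*49 = -1862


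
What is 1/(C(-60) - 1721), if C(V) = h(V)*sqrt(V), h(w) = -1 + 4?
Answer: -1721/2962381 - 6*I*sqrt(15)/2962381 ≈ -0.00058095 - 7.8443e-6*I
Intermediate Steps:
h(w) = 3
C(V) = 3*sqrt(V)
1/(C(-60) - 1721) = 1/(3*sqrt(-60) - 1721) = 1/(3*(2*I*sqrt(15)) - 1721) = 1/(6*I*sqrt(15) - 1721) = 1/(-1721 + 6*I*sqrt(15))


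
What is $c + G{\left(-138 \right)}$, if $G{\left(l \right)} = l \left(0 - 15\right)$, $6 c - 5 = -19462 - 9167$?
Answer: $- \frac{8102}{3} \approx -2700.7$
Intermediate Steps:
$c = - \frac{14312}{3}$ ($c = \frac{5}{6} + \frac{-19462 - 9167}{6} = \frac{5}{6} + \frac{1}{6} \left(-28629\right) = \frac{5}{6} - \frac{9543}{2} = - \frac{14312}{3} \approx -4770.7$)
$G{\left(l \right)} = - 15 l$ ($G{\left(l \right)} = l \left(-15\right) = - 15 l$)
$c + G{\left(-138 \right)} = - \frac{14312}{3} - -2070 = - \frac{14312}{3} + 2070 = - \frac{8102}{3}$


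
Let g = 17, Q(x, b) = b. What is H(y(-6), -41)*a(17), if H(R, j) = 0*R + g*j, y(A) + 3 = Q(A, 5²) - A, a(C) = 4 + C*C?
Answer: -204221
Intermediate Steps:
a(C) = 4 + C²
y(A) = 22 - A (y(A) = -3 + (5² - A) = -3 + (25 - A) = 22 - A)
H(R, j) = 17*j (H(R, j) = 0*R + 17*j = 0 + 17*j = 17*j)
H(y(-6), -41)*a(17) = (17*(-41))*(4 + 17²) = -697*(4 + 289) = -697*293 = -204221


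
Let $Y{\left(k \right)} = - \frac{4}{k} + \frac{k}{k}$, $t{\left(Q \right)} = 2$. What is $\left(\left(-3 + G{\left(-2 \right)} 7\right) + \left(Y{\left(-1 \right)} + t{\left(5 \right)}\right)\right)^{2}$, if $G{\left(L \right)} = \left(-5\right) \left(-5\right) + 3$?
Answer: $40000$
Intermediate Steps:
$G{\left(L \right)} = 28$ ($G{\left(L \right)} = 25 + 3 = 28$)
$Y{\left(k \right)} = 1 - \frac{4}{k}$ ($Y{\left(k \right)} = - \frac{4}{k} + 1 = 1 - \frac{4}{k}$)
$\left(\left(-3 + G{\left(-2 \right)} 7\right) + \left(Y{\left(-1 \right)} + t{\left(5 \right)}\right)\right)^{2} = \left(\left(-3 + 28 \cdot 7\right) + \left(\frac{-4 - 1}{-1} + 2\right)\right)^{2} = \left(\left(-3 + 196\right) + \left(\left(-1\right) \left(-5\right) + 2\right)\right)^{2} = \left(193 + \left(5 + 2\right)\right)^{2} = \left(193 + 7\right)^{2} = 200^{2} = 40000$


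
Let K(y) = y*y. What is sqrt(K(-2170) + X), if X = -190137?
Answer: sqrt(4518763) ≈ 2125.7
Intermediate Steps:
K(y) = y**2
sqrt(K(-2170) + X) = sqrt((-2170)**2 - 190137) = sqrt(4708900 - 190137) = sqrt(4518763)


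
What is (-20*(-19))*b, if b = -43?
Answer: -16340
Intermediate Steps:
(-20*(-19))*b = -20*(-19)*(-43) = 380*(-43) = -16340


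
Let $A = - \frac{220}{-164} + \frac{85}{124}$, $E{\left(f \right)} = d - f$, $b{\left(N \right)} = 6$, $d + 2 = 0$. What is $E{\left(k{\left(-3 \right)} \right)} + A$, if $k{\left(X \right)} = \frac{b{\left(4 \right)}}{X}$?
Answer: $\frac{10305}{5084} \approx 2.0269$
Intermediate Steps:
$d = -2$ ($d = -2 + 0 = -2$)
$k{\left(X \right)} = \frac{6}{X}$
$E{\left(f \right)} = -2 - f$
$A = \frac{10305}{5084}$ ($A = \left(-220\right) \left(- \frac{1}{164}\right) + 85 \cdot \frac{1}{124} = \frac{55}{41} + \frac{85}{124} = \frac{10305}{5084} \approx 2.0269$)
$E{\left(k{\left(-3 \right)} \right)} + A = \left(-2 - \frac{6}{-3}\right) + \frac{10305}{5084} = \left(-2 - 6 \left(- \frac{1}{3}\right)\right) + \frac{10305}{5084} = \left(-2 - -2\right) + \frac{10305}{5084} = \left(-2 + 2\right) + \frac{10305}{5084} = 0 + \frac{10305}{5084} = \frac{10305}{5084}$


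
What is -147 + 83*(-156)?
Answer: -13095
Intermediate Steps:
-147 + 83*(-156) = -147 - 12948 = -13095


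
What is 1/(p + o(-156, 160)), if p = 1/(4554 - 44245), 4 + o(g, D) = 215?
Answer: 39691/8374800 ≈ 0.0047393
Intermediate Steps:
o(g, D) = 211 (o(g, D) = -4 + 215 = 211)
p = -1/39691 (p = 1/(-39691) = -1/39691 ≈ -2.5195e-5)
1/(p + o(-156, 160)) = 1/(-1/39691 + 211) = 1/(8374800/39691) = 39691/8374800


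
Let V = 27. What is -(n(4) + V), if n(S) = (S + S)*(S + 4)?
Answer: -91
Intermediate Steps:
n(S) = 2*S*(4 + S) (n(S) = (2*S)*(4 + S) = 2*S*(4 + S))
-(n(4) + V) = -(2*4*(4 + 4) + 27) = -(2*4*8 + 27) = -(64 + 27) = -1*91 = -91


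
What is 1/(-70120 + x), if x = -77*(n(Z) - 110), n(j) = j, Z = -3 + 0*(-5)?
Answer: -1/61419 ≈ -1.6282e-5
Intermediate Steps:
Z = -3 (Z = -3 + 0 = -3)
x = 8701 (x = -77*(-3 - 110) = -77*(-113) = 8701)
1/(-70120 + x) = 1/(-70120 + 8701) = 1/(-61419) = -1/61419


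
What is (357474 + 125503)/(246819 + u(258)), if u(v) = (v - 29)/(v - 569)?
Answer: 150205847/76760480 ≈ 1.9568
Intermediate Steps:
u(v) = (-29 + v)/(-569 + v)
(357474 + 125503)/(246819 + u(258)) = (357474 + 125503)/(246819 + (-29 + 258)/(-569 + 258)) = 482977/(246819 + 229/(-311)) = 482977/(246819 - 1/311*229) = 482977/(246819 - 229/311) = 482977/(76760480/311) = 482977*(311/76760480) = 150205847/76760480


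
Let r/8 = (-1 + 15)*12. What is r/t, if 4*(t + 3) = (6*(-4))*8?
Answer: -448/17 ≈ -26.353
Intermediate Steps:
r = 1344 (r = 8*((-1 + 15)*12) = 8*(14*12) = 8*168 = 1344)
t = -51 (t = -3 + ((6*(-4))*8)/4 = -3 + (-24*8)/4 = -3 + (1/4)*(-192) = -3 - 48 = -51)
r/t = 1344/(-51) = 1344*(-1/51) = -448/17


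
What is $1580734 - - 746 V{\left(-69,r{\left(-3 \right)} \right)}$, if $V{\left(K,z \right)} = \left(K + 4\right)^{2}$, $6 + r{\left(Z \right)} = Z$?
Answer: $4732584$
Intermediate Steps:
$r{\left(Z \right)} = -6 + Z$
$V{\left(K,z \right)} = \left(4 + K\right)^{2}$
$1580734 - - 746 V{\left(-69,r{\left(-3 \right)} \right)} = 1580734 - - 746 \left(4 - 69\right)^{2} = 1580734 - - 746 \left(-65\right)^{2} = 1580734 - \left(-746\right) 4225 = 1580734 - -3151850 = 1580734 + 3151850 = 4732584$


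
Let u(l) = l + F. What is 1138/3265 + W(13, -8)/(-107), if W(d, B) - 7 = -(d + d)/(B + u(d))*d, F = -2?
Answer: 1400303/1048065 ≈ 1.3361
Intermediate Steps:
u(l) = -2 + l (u(l) = l - 2 = -2 + l)
W(d, B) = 7 - 2*d²/(-2 + B + d) (W(d, B) = 7 - (d + d)/(B + (-2 + d))*d = 7 - (2*d)/(-2 + B + d)*d = 7 - 2*d/(-2 + B + d)*d = 7 - 2*d²/(-2 + B + d))
1138/3265 + W(13, -8)/(-107) = 1138/3265 + ((-14 - 2*13² + 7*(-8) + 7*13)/(-2 - 8 + 13))/(-107) = 1138*(1/3265) + ((-14 - 2*169 - 56 + 91)/3)*(-1/107) = 1138/3265 + ((-14 - 338 - 56 + 91)/3)*(-1/107) = 1138/3265 + ((⅓)*(-317))*(-1/107) = 1138/3265 - 317/3*(-1/107) = 1138/3265 + 317/321 = 1400303/1048065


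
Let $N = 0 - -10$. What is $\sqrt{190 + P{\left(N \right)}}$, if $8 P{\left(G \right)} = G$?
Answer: $\frac{3 \sqrt{85}}{2} \approx 13.829$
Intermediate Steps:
$N = 10$ ($N = 0 + 10 = 10$)
$P{\left(G \right)} = \frac{G}{8}$
$\sqrt{190 + P{\left(N \right)}} = \sqrt{190 + \frac{1}{8} \cdot 10} = \sqrt{190 + \frac{5}{4}} = \sqrt{\frac{765}{4}} = \frac{3 \sqrt{85}}{2}$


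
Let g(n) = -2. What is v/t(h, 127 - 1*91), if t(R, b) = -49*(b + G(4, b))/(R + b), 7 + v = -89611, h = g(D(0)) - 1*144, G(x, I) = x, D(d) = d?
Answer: -492899/98 ≈ -5029.6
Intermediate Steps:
h = -146 (h = -2 - 1*144 = -2 - 144 = -146)
v = -89618 (v = -7 - 89611 = -89618)
t(R, b) = -49*(4 + b)/(R + b) (t(R, b) = -49*(b + 4)/(R + b) = -49*(4 + b)/(R + b))
v/t(h, 127 - 1*91) = -89618*(-146 + (127 - 1*91))/(49*(-4 - (127 - 1*91))) = -89618*(-146 + (127 - 91))/(49*(-4 - (127 - 91))) = -89618*(-146 + 36)/(49*(-4 - 1*36)) = -89618*(-110/(49*(-4 - 36))) = -89618/(49*(-1/110)*(-40)) = -89618/196/11 = -89618*11/196 = -492899/98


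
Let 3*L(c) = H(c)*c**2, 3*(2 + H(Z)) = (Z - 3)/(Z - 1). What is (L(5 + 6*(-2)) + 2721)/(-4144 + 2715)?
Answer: -97025/51444 ≈ -1.8860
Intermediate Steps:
H(Z) = -2 + (-3 + Z)/(3*(-1 + Z)) (H(Z) = -2 + ((Z - 3)/(Z - 1))/3 = -2 + ((-3 + Z)/(-1 + Z))/3 = -2 + (-3 + Z)/(3*(-1 + Z)))
L(c) = c**2*(3 - 5*c)/(9*(-1 + c)) (L(c) = (((3 - 5*c)/(3*(-1 + c)))*c**2)/3 = (c**2*(3 - 5*c)/(3*(-1 + c)))/3 = c**2*(3 - 5*c)/(9*(-1 + c)))
(L(5 + 6*(-2)) + 2721)/(-4144 + 2715) = ((5 + 6*(-2))**2*(3 - 5*(5 + 6*(-2)))/(9*(-1 + (5 + 6*(-2)))) + 2721)/(-4144 + 2715) = ((5 - 12)**2*(3 - 5*(5 - 12))/(9*(-1 + (5 - 12))) + 2721)/(-1429) = ((1/9)*(-7)**2*(3 - 5*(-7))/(-1 - 7) + 2721)*(-1/1429) = ((1/9)*49*(3 + 35)/(-8) + 2721)*(-1/1429) = ((1/9)*49*(-1/8)*38 + 2721)*(-1/1429) = (-931/36 + 2721)*(-1/1429) = (97025/36)*(-1/1429) = -97025/51444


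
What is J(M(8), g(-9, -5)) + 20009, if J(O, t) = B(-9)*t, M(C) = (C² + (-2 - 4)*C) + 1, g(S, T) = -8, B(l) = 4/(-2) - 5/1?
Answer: 20065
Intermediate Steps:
B(l) = -7 (B(l) = 4*(-½) - 5*1 = -2 - 5 = -7)
M(C) = 1 + C² - 6*C (M(C) = (C² - 6*C) + 1 = 1 + C² - 6*C)
J(O, t) = -7*t
J(M(8), g(-9, -5)) + 20009 = -7*(-8) + 20009 = 56 + 20009 = 20065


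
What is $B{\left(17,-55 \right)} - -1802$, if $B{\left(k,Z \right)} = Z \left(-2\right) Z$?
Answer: $-4248$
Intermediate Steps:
$B{\left(k,Z \right)} = - 2 Z^{2}$ ($B{\left(k,Z \right)} = - 2 Z Z = - 2 Z^{2}$)
$B{\left(17,-55 \right)} - -1802 = - 2 \left(-55\right)^{2} - -1802 = \left(-2\right) 3025 + 1802 = -6050 + 1802 = -4248$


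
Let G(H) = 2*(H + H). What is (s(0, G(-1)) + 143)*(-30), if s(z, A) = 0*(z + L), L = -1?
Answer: -4290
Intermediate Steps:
G(H) = 4*H (G(H) = 2*(2*H) = 4*H)
s(z, A) = 0 (s(z, A) = 0*(z - 1) = 0*(-1 + z) = 0)
(s(0, G(-1)) + 143)*(-30) = (0 + 143)*(-30) = 143*(-30) = -4290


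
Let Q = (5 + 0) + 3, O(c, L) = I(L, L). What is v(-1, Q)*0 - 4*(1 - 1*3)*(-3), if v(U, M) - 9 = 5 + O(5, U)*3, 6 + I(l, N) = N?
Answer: -24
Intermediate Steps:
I(l, N) = -6 + N
O(c, L) = -6 + L
Q = 8 (Q = 5 + 3 = 8)
v(U, M) = -4 + 3*U (v(U, M) = 9 + (5 + (-6 + U)*3) = 9 + (5 + (-18 + 3*U)) = 9 + (-13 + 3*U) = -4 + 3*U)
v(-1, Q)*0 - 4*(1 - 1*3)*(-3) = (-4 + 3*(-1))*0 - 4*(1 - 1*3)*(-3) = (-4 - 3)*0 - 4*(1 - 3)*(-3) = -7*0 - 4*(-2)*(-3) = 0 + 8*(-3) = 0 - 24 = -24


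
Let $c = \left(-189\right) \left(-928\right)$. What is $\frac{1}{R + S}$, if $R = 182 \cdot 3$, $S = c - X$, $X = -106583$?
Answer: $\frac{1}{282521} \approx 3.5396 \cdot 10^{-6}$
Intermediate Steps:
$c = 175392$
$S = 281975$ ($S = 175392 - -106583 = 175392 + 106583 = 281975$)
$R = 546$
$\frac{1}{R + S} = \frac{1}{546 + 281975} = \frac{1}{282521}$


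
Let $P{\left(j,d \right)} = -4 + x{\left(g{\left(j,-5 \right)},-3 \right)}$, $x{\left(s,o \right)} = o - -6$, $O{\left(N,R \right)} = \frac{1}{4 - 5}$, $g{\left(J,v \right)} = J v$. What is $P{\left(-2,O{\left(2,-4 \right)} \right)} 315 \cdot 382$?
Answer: $-120330$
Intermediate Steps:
$O{\left(N,R \right)} = -1$ ($O{\left(N,R \right)} = \frac{1}{-1} = -1$)
$x{\left(s,o \right)} = 6 + o$ ($x{\left(s,o \right)} = o + 6 = 6 + o$)
$P{\left(j,d \right)} = -1$ ($P{\left(j,d \right)} = -4 + \left(6 - 3\right) = -4 + 3 = -1$)
$P{\left(-2,O{\left(2,-4 \right)} \right)} 315 \cdot 382 = \left(-1\right) 315 \cdot 382 = \left(-315\right) 382 = -120330$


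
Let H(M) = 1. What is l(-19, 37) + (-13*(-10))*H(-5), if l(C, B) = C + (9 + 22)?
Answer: 142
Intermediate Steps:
l(C, B) = 31 + C (l(C, B) = C + 31 = 31 + C)
l(-19, 37) + (-13*(-10))*H(-5) = (31 - 19) - 13*(-10)*1 = 12 + 130*1 = 12 + 130 = 142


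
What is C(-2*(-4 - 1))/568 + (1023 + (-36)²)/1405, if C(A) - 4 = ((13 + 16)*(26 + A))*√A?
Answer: 330703/199510 + 261*√10/142 ≈ 7.4699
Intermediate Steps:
C(A) = 4 + √A*(754 + 29*A) (C(A) = 4 + ((13 + 16)*(26 + A))*√A = 4 + (29*(26 + A))*√A = 4 + (754 + 29*A)*√A = 4 + √A*(754 + 29*A))
C(-2*(-4 - 1))/568 + (1023 + (-36)²)/1405 = (4 + 29*(-2*(-4 - 1))^(3/2) + 754*√(-2*(-4 - 1)))/568 + (1023 + (-36)²)/1405 = (4 + 29*(-2*(-5))^(3/2) + 754*√(-2*(-5)))*(1/568) + (1023 + 1296)*(1/1405) = (4 + 29*10^(3/2) + 754*√10)*(1/568) + 2319*(1/1405) = (4 + 29*(10*√10) + 754*√10)*(1/568) + 2319/1405 = (4 + 290*√10 + 754*√10)*(1/568) + 2319/1405 = (4 + 1044*√10)*(1/568) + 2319/1405 = (1/142 + 261*√10/142) + 2319/1405 = 330703/199510 + 261*√10/142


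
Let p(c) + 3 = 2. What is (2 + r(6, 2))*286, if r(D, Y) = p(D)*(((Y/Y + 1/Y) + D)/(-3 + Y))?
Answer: 2717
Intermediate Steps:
p(c) = -1 (p(c) = -3 + 2 = -1)
r(D, Y) = -(1 + D + 1/Y)/(-3 + Y) (r(D, Y) = -((Y/Y + 1/Y) + D)/(-3 + Y) = -((1 + 1/Y) + D)/(-3 + Y) = -(1 + D + 1/Y)/(-3 + Y))
(2 + r(6, 2))*286 = (2 + (-1 - 1*2 - 1*6*2)/(2*(-3 + 2)))*286 = (2 + (½)*(-1 - 2 - 12)/(-1))*286 = (2 + (½)*(-1)*(-15))*286 = (2 + 15/2)*286 = (19/2)*286 = 2717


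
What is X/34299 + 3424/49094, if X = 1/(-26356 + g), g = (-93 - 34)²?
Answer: 600528270029/8610495354531 ≈ 0.069744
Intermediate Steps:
g = 16129 (g = (-127)² = 16129)
X = -1/10227 (X = 1/(-26356 + 16129) = 1/(-10227) = -1/10227 ≈ -9.7780e-5)
X/34299 + 3424/49094 = -1/10227/34299 + 3424/49094 = -1/10227*1/34299 + 3424*(1/49094) = -1/350775873 + 1712/24547 = 600528270029/8610495354531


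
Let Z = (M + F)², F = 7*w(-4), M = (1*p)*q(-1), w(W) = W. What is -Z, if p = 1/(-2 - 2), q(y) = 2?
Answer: -3249/4 ≈ -812.25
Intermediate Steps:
p = -¼ (p = 1/(-4) = -¼ ≈ -0.25000)
M = -½ (M = (1*(-¼))*2 = -¼*2 = -½ ≈ -0.50000)
F = -28 (F = 7*(-4) = -28)
Z = 3249/4 (Z = (-½ - 28)² = (-57/2)² = 3249/4 ≈ 812.25)
-Z = -1*3249/4 = -3249/4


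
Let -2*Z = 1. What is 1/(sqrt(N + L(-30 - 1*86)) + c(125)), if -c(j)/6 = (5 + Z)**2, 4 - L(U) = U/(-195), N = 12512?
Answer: -94770/1752539 - 8*sqrt(118974570)/1752539 ≈ -0.10387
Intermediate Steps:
Z = -1/2 (Z = -1/2*1 = -1/2 ≈ -0.50000)
L(U) = 4 + U/195 (L(U) = 4 - U/(-195) = 4 - U*(-1)/195 = 4 - (-1)*U/195 = 4 + U/195)
c(j) = -243/2 (c(j) = -6*(5 - 1/2)**2 = -6*(9/2)**2 = -6*81/4 = -243/2)
1/(sqrt(N + L(-30 - 1*86)) + c(125)) = 1/(sqrt(12512 + (4 + (-30 - 1*86)/195)) - 243/2) = 1/(sqrt(12512 + (4 + (-30 - 86)/195)) - 243/2) = 1/(sqrt(12512 + (4 + (1/195)*(-116))) - 243/2) = 1/(sqrt(12512 + (4 - 116/195)) - 243/2) = 1/(sqrt(12512 + 664/195) - 243/2) = 1/(sqrt(2440504/195) - 243/2) = 1/(2*sqrt(118974570)/195 - 243/2) = 1/(-243/2 + 2*sqrt(118974570)/195)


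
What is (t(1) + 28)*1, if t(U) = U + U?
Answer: 30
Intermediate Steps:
t(U) = 2*U
(t(1) + 28)*1 = (2*1 + 28)*1 = (2 + 28)*1 = 30*1 = 30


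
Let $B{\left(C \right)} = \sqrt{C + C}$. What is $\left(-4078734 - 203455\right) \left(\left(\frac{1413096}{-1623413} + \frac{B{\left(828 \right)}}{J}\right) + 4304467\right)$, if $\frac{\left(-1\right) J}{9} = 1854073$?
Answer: $- \frac{29923621018088104475}{1623413} + \frac{8564378 \sqrt{46}}{5562219} \approx -1.8433 \cdot 10^{13}$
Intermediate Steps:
$J = -16686657$ ($J = \left(-9\right) 1854073 = -16686657$)
$B{\left(C \right)} = \sqrt{2} \sqrt{C}$ ($B{\left(C \right)} = \sqrt{2 C} = \sqrt{2} \sqrt{C}$)
$\left(-4078734 - 203455\right) \left(\left(\frac{1413096}{-1623413} + \frac{B{\left(828 \right)}}{J}\right) + 4304467\right) = \left(-4078734 - 203455\right) \left(\left(\frac{1413096}{-1623413} + \frac{\sqrt{2} \sqrt{828}}{-16686657}\right) + 4304467\right) = - 4282189 \left(\left(1413096 \left(- \frac{1}{1623413}\right) + \sqrt{2} \cdot 6 \sqrt{23} \left(- \frac{1}{16686657}\right)\right) + 4304467\right) = - 4282189 \left(\left(- \frac{1413096}{1623413} + 6 \sqrt{46} \left(- \frac{1}{16686657}\right)\right) + 4304467\right) = - 4282189 \left(\left(- \frac{1413096}{1623413} - \frac{2 \sqrt{46}}{5562219}\right) + 4304467\right) = - 4282189 \left(\frac{6987926272775}{1623413} - \frac{2 \sqrt{46}}{5562219}\right) = - \frac{29923621018088104475}{1623413} + \frac{8564378 \sqrt{46}}{5562219}$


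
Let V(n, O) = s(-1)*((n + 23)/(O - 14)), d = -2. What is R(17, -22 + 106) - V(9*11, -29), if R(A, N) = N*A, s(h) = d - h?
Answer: 61282/43 ≈ 1425.2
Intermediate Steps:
s(h) = -2 - h
V(n, O) = -(23 + n)/(-14 + O) (V(n, O) = (-2 - 1*(-1))*((n + 23)/(O - 14)) = (-2 + 1)*((23 + n)/(-14 + O)) = -(23 + n)/(-14 + O))
R(A, N) = A*N
R(17, -22 + 106) - V(9*11, -29) = 17*(-22 + 106) - (-23 - 9*11)/(-14 - 29) = 17*84 - (-23 - 1*99)/(-43) = 1428 - (-1)*(-23 - 99)/43 = 1428 - (-1)*(-122)/43 = 1428 - 1*122/43 = 1428 - 122/43 = 61282/43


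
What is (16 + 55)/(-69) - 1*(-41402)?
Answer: 2856667/69 ≈ 41401.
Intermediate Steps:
(16 + 55)/(-69) - 1*(-41402) = -1/69*71 + 41402 = -71/69 + 41402 = 2856667/69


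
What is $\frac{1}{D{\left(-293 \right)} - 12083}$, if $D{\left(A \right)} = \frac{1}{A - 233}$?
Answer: $- \frac{526}{6355659} \approx -8.2761 \cdot 10^{-5}$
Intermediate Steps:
$D{\left(A \right)} = \frac{1}{-233 + A}$
$\frac{1}{D{\left(-293 \right)} - 12083} = \frac{1}{\frac{1}{-233 - 293} - 12083} = \frac{1}{\frac{1}{-526} - 12083} = \frac{1}{- \frac{1}{526} - 12083} = \frac{1}{- \frac{6355659}{526}} = - \frac{526}{6355659}$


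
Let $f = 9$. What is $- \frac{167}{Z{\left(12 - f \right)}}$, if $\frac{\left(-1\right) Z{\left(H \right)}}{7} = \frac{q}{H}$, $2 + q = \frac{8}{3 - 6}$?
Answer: $- \frac{1503}{98} \approx -15.337$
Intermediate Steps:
$q = - \frac{14}{3}$ ($q = -2 + \frac{8}{3 - 6} = -2 + \frac{8}{-3} = -2 + 8 \left(- \frac{1}{3}\right) = -2 - \frac{8}{3} = - \frac{14}{3} \approx -4.6667$)
$Z{\left(H \right)} = \frac{98}{3 H}$ ($Z{\left(H \right)} = - 7 \left(- \frac{14}{3 H}\right) = \frac{98}{3 H}$)
$- \frac{167}{Z{\left(12 - f \right)}} = - \frac{167}{\frac{98}{3} \frac{1}{12 - 9}} = - \frac{167}{\frac{98}{3} \cdot \frac{1}{3}} = - \frac{167}{\frac{98}{9}} = \left(-167\right) \frac{9}{98} = - \frac{1503}{98}$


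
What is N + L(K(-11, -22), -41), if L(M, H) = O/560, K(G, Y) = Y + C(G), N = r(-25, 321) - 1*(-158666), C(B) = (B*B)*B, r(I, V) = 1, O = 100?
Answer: 4442681/28 ≈ 1.5867e+5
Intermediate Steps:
C(B) = B³ (C(B) = B²*B = B³)
N = 158667 (N = 1 - 1*(-158666) = 1 + 158666 = 158667)
K(G, Y) = Y + G³
L(M, H) = 5/28 (L(M, H) = 100/560 = 100*(1/560) = 5/28)
N + L(K(-11, -22), -41) = 158667 + 5/28 = 4442681/28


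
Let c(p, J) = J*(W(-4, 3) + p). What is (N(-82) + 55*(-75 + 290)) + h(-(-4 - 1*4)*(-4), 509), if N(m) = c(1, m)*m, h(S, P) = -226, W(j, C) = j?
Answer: -8573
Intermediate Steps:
c(p, J) = J*(-4 + p)
N(m) = -3*m² (N(m) = (m*(-4 + 1))*m = (m*(-3))*m = (-3*m)*m = -3*m²)
(N(-82) + 55*(-75 + 290)) + h(-(-4 - 1*4)*(-4), 509) = (-3*(-82)² + 55*(-75 + 290)) - 226 = (-3*6724 + 55*215) - 226 = (-20172 + 11825) - 226 = -8347 - 226 = -8573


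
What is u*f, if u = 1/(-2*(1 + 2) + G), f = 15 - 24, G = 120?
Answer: -3/38 ≈ -0.078947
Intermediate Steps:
f = -9
u = 1/114 (u = 1/(-2*(1 + 2) + 120) = 1/(-2*3 + 120) = 1/(-6 + 120) = 1/114 ≈ 0.0087719)
u*f = (1/114)*(-9) = -3/38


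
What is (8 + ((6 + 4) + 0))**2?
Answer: 324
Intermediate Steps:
(8 + ((6 + 4) + 0))**2 = (8 + (10 + 0))**2 = (8 + 10)**2 = 18**2 = 324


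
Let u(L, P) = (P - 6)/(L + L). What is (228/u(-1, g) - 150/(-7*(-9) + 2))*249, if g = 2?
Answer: 361548/13 ≈ 27811.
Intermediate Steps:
u(L, P) = (-6 + P)/(2*L) (u(L, P) = (-6 + P)/((2*L)) = (-6 + P)*(1/(2*L)) = (-6 + P)/(2*L))
(228/u(-1, g) - 150/(-7*(-9) + 2))*249 = (228/(((½)*(-6 + 2)/(-1))) - 150/(-7*(-9) + 2))*249 = (228/(((½)*(-1)*(-4))) - 150/(63 + 2))*249 = (228/2 - 150/65)*249 = (228*(½) - 150*1/65)*249 = (114 - 30/13)*249 = (1452/13)*249 = 361548/13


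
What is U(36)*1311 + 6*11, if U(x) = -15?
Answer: -19599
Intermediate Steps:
U(36)*1311 + 6*11 = -15*1311 + 6*11 = -19665 + 66 = -19599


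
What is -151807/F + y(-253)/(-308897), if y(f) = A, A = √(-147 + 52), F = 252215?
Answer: -151807/252215 - I*√95/308897 ≈ -0.6019 - 3.1554e-5*I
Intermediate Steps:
A = I*√95 (A = √(-95) = I*√95 ≈ 9.7468*I)
y(f) = I*√95
-151807/F + y(-253)/(-308897) = -151807/252215 + (I*√95)/(-308897) = -151807*1/252215 + (I*√95)*(-1/308897) = -151807/252215 - I*√95/308897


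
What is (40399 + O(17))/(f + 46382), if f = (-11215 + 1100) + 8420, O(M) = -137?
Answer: 40262/44687 ≈ 0.90098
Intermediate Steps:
f = -1695 (f = -10115 + 8420 = -1695)
(40399 + O(17))/(f + 46382) = (40399 - 137)/(-1695 + 46382) = 40262/44687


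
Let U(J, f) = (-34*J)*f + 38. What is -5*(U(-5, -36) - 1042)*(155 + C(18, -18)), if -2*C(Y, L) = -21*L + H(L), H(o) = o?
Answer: -890500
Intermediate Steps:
U(J, f) = 38 - 34*J*f (U(J, f) = -34*J*f + 38 = 38 - 34*J*f)
C(Y, L) = 10*L (C(Y, L) = -(-21*L + L)/2 = -(-10)*L = 10*L)
-5*(U(-5, -36) - 1042)*(155 + C(18, -18)) = -5*((38 - 34*(-5)*(-36)) - 1042)*(155 + 10*(-18)) = -5*((38 - 6120) - 1042)*(155 - 180) = -5*(-6082 - 1042)*(-25) = -(-35620)*(-25) = -5*178100 = -890500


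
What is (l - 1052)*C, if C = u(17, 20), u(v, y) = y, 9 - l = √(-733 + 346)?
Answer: -20860 - 60*I*√43 ≈ -20860.0 - 393.45*I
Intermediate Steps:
l = 9 - 3*I*√43 (l = 9 - √(-733 + 346) = 9 - √(-387) = 9 - 3*I*√43 ≈ 9.0 - 19.672*I)
C = 20
(l - 1052)*C = ((9 - 3*I*√43) - 1052)*20 = (-1043 - 3*I*√43)*20 = -20860 - 60*I*√43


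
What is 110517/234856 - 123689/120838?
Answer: -253136299/457734344 ≈ -0.55302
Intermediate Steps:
110517/234856 - 123689/120838 = -253136299/457734344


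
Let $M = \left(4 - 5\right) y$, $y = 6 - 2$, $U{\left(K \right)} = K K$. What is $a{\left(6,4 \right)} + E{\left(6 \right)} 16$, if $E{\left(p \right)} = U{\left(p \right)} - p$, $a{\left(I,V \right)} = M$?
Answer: $476$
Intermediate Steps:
$U{\left(K \right)} = K^{2}$
$y = 4$ ($y = 6 - 2 = 4$)
$M = -4$ ($M = \left(4 - 5\right) 4 = \left(-1\right) 4 = -4$)
$a{\left(I,V \right)} = -4$
$E{\left(p \right)} = p^{2} - p$
$a{\left(6,4 \right)} + E{\left(6 \right)} 16 = -4 + 6 \left(-1 + 6\right) 16 = -4 + 6 \cdot 5 \cdot 16 = -4 + 30 \cdot 16 = -4 + 480 = 476$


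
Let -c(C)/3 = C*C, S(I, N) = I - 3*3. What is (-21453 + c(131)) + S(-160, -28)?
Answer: -73105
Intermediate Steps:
S(I, N) = -9 + I (S(I, N) = I - 9 = -9 + I)
c(C) = -3*C² (c(C) = -3*C*C = -3*C²)
(-21453 + c(131)) + S(-160, -28) = (-21453 - 3*131²) + (-9 - 160) = (-21453 - 3*17161) - 169 = (-21453 - 51483) - 169 = -72936 - 169 = -73105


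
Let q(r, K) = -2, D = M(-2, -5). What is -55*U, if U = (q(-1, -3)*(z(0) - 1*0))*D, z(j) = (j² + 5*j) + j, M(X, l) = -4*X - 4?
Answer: 0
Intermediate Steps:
M(X, l) = -4 - 4*X
D = 4 (D = -4 - 4*(-2) = -4 + 8 = 4)
z(j) = j² + 6*j
U = 0 (U = -2*(0*(6 + 0) - 1*0)*4 = -2*(0*6 + 0)*4 = -2*(0 + 0)*4 = -2*0*4 = 0*4 = 0)
-55*U = -55*0 = 0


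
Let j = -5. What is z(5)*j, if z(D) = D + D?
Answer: -50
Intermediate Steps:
z(D) = 2*D
z(5)*j = (2*5)*(-5) = 10*(-5) = -50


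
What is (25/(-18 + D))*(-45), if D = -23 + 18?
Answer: 1125/23 ≈ 48.913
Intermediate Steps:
D = -5
(25/(-18 + D))*(-45) = (25/(-18 - 5))*(-45) = (25/(-23))*(-45) = (25*(-1/23))*(-45) = -25/23*(-45) = 1125/23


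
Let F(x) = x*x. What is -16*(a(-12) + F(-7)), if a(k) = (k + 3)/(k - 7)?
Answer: -15040/19 ≈ -791.58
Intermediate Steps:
F(x) = x²
a(k) = (3 + k)/(-7 + k)
-16*(a(-12) + F(-7)) = -16*((3 - 12)/(-7 - 12) + (-7)²) = -16*(-9/(-19) + 49) = -16*(-1/19*(-9) + 49) = -16*(9/19 + 49) = -16*940/19 = -15040/19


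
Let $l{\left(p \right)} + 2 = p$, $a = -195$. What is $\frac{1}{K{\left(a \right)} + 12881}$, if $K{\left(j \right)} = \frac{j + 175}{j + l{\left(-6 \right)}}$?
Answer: $\frac{203}{2614863} \approx 7.7633 \cdot 10^{-5}$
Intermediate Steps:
$l{\left(p \right)} = -2 + p$
$K{\left(j \right)} = \frac{175 + j}{-8 + j}$ ($K{\left(j \right)} = \frac{j + 175}{j - 8} = \frac{175 + j}{j - 8} = \frac{175 + j}{-8 + j}$)
$\frac{1}{K{\left(a \right)} + 12881} = \frac{1}{\frac{175 - 195}{-8 - 195} + 12881} = \frac{1}{\frac{1}{-203} \left(-20\right) + 12881} = \frac{1}{\left(- \frac{1}{203}\right) \left(-20\right) + 12881} = \frac{1}{\frac{20}{203} + 12881} = \frac{1}{\frac{2614863}{203}} = \frac{203}{2614863}$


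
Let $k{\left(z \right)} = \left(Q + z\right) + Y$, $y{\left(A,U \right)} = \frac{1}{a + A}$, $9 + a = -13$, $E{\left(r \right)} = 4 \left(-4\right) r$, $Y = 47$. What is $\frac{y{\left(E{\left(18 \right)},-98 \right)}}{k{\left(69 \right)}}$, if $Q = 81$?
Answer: $- \frac{1}{61070} \approx -1.6375 \cdot 10^{-5}$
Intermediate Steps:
$E{\left(r \right)} = - 16 r$
$a = -22$ ($a = -9 - 13 = -22$)
$y{\left(A,U \right)} = \frac{1}{-22 + A}$
$k{\left(z \right)} = 128 + z$ ($k{\left(z \right)} = \left(81 + z\right) + 47 = 128 + z$)
$\frac{y{\left(E{\left(18 \right)},-98 \right)}}{k{\left(69 \right)}} = \frac{1}{\left(-22 - 288\right) \left(128 + 69\right)} = \frac{1}{\left(-22 - 288\right) 197} = \frac{1}{-310} \cdot \frac{1}{197} = \left(- \frac{1}{310}\right) \frac{1}{197} = - \frac{1}{61070}$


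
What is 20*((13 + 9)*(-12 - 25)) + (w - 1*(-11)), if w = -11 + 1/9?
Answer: -146519/9 ≈ -16280.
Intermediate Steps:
w = -98/9 (w = -11 + ⅑ = -98/9 ≈ -10.889)
20*((13 + 9)*(-12 - 25)) + (w - 1*(-11)) = 20*((13 + 9)*(-12 - 25)) + (-98/9 - 1*(-11)) = 20*(22*(-37)) + (-98/9 + 11) = 20*(-814) + ⅑ = -16280 + ⅑ = -146519/9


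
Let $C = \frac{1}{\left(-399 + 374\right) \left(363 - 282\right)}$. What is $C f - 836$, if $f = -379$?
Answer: $- \frac{1692521}{2025} \approx -835.81$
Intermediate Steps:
$C = - \frac{1}{2025}$ ($C = \frac{1}{\left(-25\right) 81} = \frac{1}{-2025} = - \frac{1}{2025} \approx -0.00049383$)
$C f - 836 = \left(- \frac{1}{2025}\right) \left(-379\right) - 836 = \frac{379}{2025} - 836 = - \frac{1692521}{2025}$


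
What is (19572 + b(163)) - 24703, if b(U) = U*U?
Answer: 21438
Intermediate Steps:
b(U) = U²
(19572 + b(163)) - 24703 = (19572 + 163²) - 24703 = (19572 + 26569) - 24703 = 46141 - 24703 = 21438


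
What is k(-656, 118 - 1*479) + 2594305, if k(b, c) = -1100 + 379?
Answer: 2593584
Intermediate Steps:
k(b, c) = -721
k(-656, 118 - 1*479) + 2594305 = -721 + 2594305 = 2593584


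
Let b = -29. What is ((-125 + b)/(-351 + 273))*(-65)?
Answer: -385/3 ≈ -128.33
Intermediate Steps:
((-125 + b)/(-351 + 273))*(-65) = ((-125 - 29)/(-351 + 273))*(-65) = -154/(-78)*(-65) = -154*(-1/78)*(-65) = (77/39)*(-65) = -385/3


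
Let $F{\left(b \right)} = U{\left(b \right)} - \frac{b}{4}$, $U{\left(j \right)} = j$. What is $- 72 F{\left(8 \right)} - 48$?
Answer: $-480$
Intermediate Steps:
$F{\left(b \right)} = \frac{3 b}{4}$ ($F{\left(b \right)} = b - \frac{b}{4} = \frac{3 b}{4}$)
$- 72 F{\left(8 \right)} - 48 = - 72 \cdot \frac{3}{4} \cdot 8 - 48 = \left(-72\right) 6 - 48 = -432 - 48 = -480$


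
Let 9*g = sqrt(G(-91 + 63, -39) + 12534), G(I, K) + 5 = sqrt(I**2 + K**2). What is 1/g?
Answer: 9/sqrt(12529 + sqrt(2305)) ≈ 0.080252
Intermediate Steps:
G(I, K) = -5 + sqrt(I**2 + K**2)
g = sqrt(12529 + sqrt(2305))/9 (g = sqrt((-5 + sqrt((-91 + 63)**2 + (-39)**2)) + 12534)/9 = sqrt((-5 + sqrt((-28)**2 + 1521)) + 12534)/9 = sqrt((-5 + sqrt(784 + 1521)) + 12534)/9 = sqrt((-5 + sqrt(2305)) + 12534)/9 = sqrt(12529 + sqrt(2305))/9 ≈ 12.461)
1/g = 1/(sqrt(12529 + sqrt(2305))/9) = 9/sqrt(12529 + sqrt(2305))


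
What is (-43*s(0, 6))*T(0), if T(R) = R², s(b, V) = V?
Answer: 0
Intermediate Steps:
(-43*s(0, 6))*T(0) = -43*6*0² = -258*0 = 0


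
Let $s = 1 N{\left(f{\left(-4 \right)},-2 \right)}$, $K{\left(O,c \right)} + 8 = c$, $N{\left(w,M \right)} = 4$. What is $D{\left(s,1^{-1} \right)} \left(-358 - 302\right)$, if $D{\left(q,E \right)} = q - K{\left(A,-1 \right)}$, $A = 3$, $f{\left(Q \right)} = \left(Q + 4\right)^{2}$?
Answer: $-8580$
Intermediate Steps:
$f{\left(Q \right)} = \left(4 + Q\right)^{2}$
$K{\left(O,c \right)} = -8 + c$
$s = 4$ ($s = 1 \cdot 4 = 4$)
$D{\left(q,E \right)} = 9 + q$ ($D{\left(q,E \right)} = q - \left(-8 - 1\right) = q - -9 = q + 9 = 9 + q$)
$D{\left(s,1^{-1} \right)} \left(-358 - 302\right) = \left(9 + 4\right) \left(-358 - 302\right) = 13 \left(-660\right) = -8580$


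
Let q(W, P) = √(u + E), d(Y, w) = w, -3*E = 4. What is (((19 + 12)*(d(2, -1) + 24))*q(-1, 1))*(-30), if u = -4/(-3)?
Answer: 0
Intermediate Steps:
E = -4/3 (E = -⅓*4 = -4/3 ≈ -1.3333)
u = 4/3 (u = -4*(-⅓) = 4/3 ≈ 1.3333)
q(W, P) = 0 (q(W, P) = √(4/3 - 4/3) = √0 = 0)
(((19 + 12)*(d(2, -1) + 24))*q(-1, 1))*(-30) = (((19 + 12)*(-1 + 24))*0)*(-30) = ((31*23)*0)*(-30) = (713*0)*(-30) = 0*(-30) = 0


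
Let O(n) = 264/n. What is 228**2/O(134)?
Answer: 290244/11 ≈ 26386.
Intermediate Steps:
228**2/O(134) = 228**2/((264/134)) = 51984/((264*(1/134))) = 51984/(132/67) = 51984*(67/132) = 290244/11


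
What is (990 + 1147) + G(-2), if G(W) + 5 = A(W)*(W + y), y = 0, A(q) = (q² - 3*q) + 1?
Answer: 2110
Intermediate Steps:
A(q) = 1 + q² - 3*q
G(W) = -5 + W*(1 + W² - 3*W) (G(W) = -5 + (1 + W² - 3*W)*(W + 0) = -5 + (1 + W² - 3*W)*W = -5 + W*(1 + W² - 3*W))
(990 + 1147) + G(-2) = (990 + 1147) + (-5 - 2*(1 + (-2)² - 3*(-2))) = 2137 + (-5 - 2*(1 + 4 + 6)) = 2137 + (-5 - 2*11) = 2137 + (-5 - 22) = 2137 - 27 = 2110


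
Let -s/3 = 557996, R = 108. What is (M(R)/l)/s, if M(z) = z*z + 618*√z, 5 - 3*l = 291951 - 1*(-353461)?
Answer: 2916/90033631093 + 927*√3/90033631093 ≈ 5.0221e-8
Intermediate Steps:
s = -1673988 (s = -3*557996 = -1673988)
l = -645407/3 (l = 5/3 - (291951 - 1*(-353461))/3 = 5/3 - (291951 + 353461)/3 = 5/3 - ⅓*645412 = 5/3 - 645412/3 = -645407/3 ≈ -2.1514e+5)
M(z) = z² + 618*√z
(M(R)/l)/s = ((108² + 618*√108)/(-645407/3))/(-1673988) = ((11664 + 618*(6*√3))*(-3/645407))*(-1/1673988) = ((11664 + 3708*√3)*(-3/645407))*(-1/1673988) = (-34992/645407 - 11124*√3/645407)*(-1/1673988) = 2916/90033631093 + 927*√3/90033631093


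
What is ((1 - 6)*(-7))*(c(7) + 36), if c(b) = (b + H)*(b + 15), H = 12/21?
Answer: 7090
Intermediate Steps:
H = 4/7 (H = 12*(1/21) = 4/7 ≈ 0.57143)
c(b) = (15 + b)*(4/7 + b) (c(b) = (b + 4/7)*(b + 15) = (4/7 + b)*(15 + b) = (15 + b)*(4/7 + b))
((1 - 6)*(-7))*(c(7) + 36) = ((1 - 6)*(-7))*((60/7 + 7**2 + (109/7)*7) + 36) = (-5*(-7))*((60/7 + 49 + 109) + 36) = 35*(1166/7 + 36) = 35*(1418/7) = 7090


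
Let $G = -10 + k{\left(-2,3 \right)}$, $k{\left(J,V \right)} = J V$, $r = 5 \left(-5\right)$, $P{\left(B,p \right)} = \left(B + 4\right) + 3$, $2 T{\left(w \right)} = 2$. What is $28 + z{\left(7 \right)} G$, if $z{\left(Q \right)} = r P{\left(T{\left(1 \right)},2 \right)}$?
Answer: $3228$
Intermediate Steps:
$T{\left(w \right)} = 1$ ($T{\left(w \right)} = \frac{1}{2} \cdot 2 = 1$)
$P{\left(B,p \right)} = 7 + B$ ($P{\left(B,p \right)} = \left(4 + B\right) + 3 = 7 + B$)
$r = -25$
$z{\left(Q \right)} = -200$ ($z{\left(Q \right)} = - 25 \left(7 + 1\right) = \left(-25\right) 8 = -200$)
$G = -16$ ($G = -10 - 6 = -16$)
$28 + z{\left(7 \right)} G = 28 - -3200 = 28 + 3200 = 3228$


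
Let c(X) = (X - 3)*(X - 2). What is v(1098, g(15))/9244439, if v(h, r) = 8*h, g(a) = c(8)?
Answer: 8784/9244439 ≈ 0.00095019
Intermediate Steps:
c(X) = (-3 + X)*(-2 + X)
g(a) = 30 (g(a) = 6 + 8² - 5*8 = 6 + 64 - 40 = 30)
v(1098, g(15))/9244439 = (8*1098)/9244439 = 8784*(1/9244439) = 8784/9244439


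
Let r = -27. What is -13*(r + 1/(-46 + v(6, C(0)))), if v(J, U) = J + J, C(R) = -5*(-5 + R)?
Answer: 11947/34 ≈ 351.38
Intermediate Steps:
C(R) = 25 - 5*R
v(J, U) = 2*J
-13*(r + 1/(-46 + v(6, C(0)))) = -13*(-27 + 1/(-46 + 2*6)) = -13*(-27 + 1/(-46 + 12)) = -13*(-27 + 1/(-34)) = -13*(-27 - 1/34) = -13*(-919/34) = 11947/34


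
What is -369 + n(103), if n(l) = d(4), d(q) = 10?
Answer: -359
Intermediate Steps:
n(l) = 10
-369 + n(103) = -369 + 10 = -359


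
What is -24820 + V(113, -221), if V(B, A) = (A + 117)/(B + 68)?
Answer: -4492524/181 ≈ -24821.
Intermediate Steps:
V(B, A) = (117 + A)/(68 + B)
-24820 + V(113, -221) = -24820 + (117 - 221)/(68 + 113) = -24820 - 104/181 = -4492524/181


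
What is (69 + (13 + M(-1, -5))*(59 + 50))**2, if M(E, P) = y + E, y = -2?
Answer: 1343281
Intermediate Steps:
M(E, P) = -2 + E
(69 + (13 + M(-1, -5))*(59 + 50))**2 = (69 + (13 + (-2 - 1))*(59 + 50))**2 = (69 + (13 - 3)*109)**2 = (69 + 10*109)**2 = (69 + 1090)**2 = 1159**2 = 1343281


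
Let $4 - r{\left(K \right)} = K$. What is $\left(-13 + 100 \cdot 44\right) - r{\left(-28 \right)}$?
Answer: $4355$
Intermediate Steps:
$r{\left(K \right)} = 4 - K$
$\left(-13 + 100 \cdot 44\right) - r{\left(-28 \right)} = \left(-13 + 100 \cdot 44\right) - \left(4 - -28\right) = \left(-13 + 4400\right) - \left(4 + 28\right) = 4387 - 32 = 4355$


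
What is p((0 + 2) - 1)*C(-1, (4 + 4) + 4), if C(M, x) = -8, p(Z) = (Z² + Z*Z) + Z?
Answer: -24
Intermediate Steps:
p(Z) = Z + 2*Z² (p(Z) = (Z² + Z²) + Z = 2*Z² + Z = Z + 2*Z²)
p((0 + 2) - 1)*C(-1, (4 + 4) + 4) = (((0 + 2) - 1)*(1 + 2*((0 + 2) - 1)))*(-8) = ((2 - 1)*(1 + 2*(2 - 1)))*(-8) = (1*(1 + 2*1))*(-8) = (1*(1 + 2))*(-8) = (1*3)*(-8) = 3*(-8) = -24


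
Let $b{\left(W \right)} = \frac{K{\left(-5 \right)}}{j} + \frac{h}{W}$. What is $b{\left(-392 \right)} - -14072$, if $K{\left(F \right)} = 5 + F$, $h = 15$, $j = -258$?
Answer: $\frac{5516209}{392} \approx 14072.0$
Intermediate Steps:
$b{\left(W \right)} = \frac{15}{W}$ ($b{\left(W \right)} = \frac{5 - 5}{-258} + \frac{15}{W} = 0 \left(- \frac{1}{258}\right) + \frac{15}{W} = 0 + \frac{15}{W} = \frac{15}{W}$)
$b{\left(-392 \right)} - -14072 = \frac{15}{-392} - -14072 = 15 \left(- \frac{1}{392}\right) + 14072 = - \frac{15}{392} + 14072 = \frac{5516209}{392}$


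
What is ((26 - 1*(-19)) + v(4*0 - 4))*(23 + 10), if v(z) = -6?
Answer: 1287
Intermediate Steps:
((26 - 1*(-19)) + v(4*0 - 4))*(23 + 10) = ((26 - 1*(-19)) - 6)*(23 + 10) = ((26 + 19) - 6)*33 = (45 - 6)*33 = 39*33 = 1287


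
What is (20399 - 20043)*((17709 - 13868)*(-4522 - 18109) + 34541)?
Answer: -30933242280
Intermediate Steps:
(20399 - 20043)*((17709 - 13868)*(-4522 - 18109) + 34541) = 356*(3841*(-22631) + 34541) = 356*(-86925671 + 34541) = 356*(-86891130) = -30933242280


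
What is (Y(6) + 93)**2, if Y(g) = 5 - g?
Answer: 8464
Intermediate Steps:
(Y(6) + 93)**2 = ((5 - 1*6) + 93)**2 = ((5 - 6) + 93)**2 = (-1 + 93)**2 = 92**2 = 8464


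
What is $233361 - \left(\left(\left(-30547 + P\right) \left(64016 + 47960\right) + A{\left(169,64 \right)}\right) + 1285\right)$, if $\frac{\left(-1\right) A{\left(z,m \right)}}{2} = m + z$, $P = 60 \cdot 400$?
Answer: $733339414$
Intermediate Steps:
$P = 24000$
$A{\left(z,m \right)} = - 2 m - 2 z$ ($A{\left(z,m \right)} = - 2 \left(m + z\right) = - 2 m - 2 z$)
$233361 - \left(\left(\left(-30547 + P\right) \left(64016 + 47960\right) + A{\left(169,64 \right)}\right) + 1285\right) = 233361 - \left(\left(\left(-30547 + 24000\right) \left(64016 + 47960\right) - 466\right) + 1285\right) = 233361 - \left(\left(\left(-6547\right) 111976 - 466\right) + 1285\right) = 233361 - \left(\left(-733106872 - 466\right) + 1285\right) = 233361 - \left(-733107338 + 1285\right) = 233361 - -733106053 = 233361 + 733106053 = 733339414$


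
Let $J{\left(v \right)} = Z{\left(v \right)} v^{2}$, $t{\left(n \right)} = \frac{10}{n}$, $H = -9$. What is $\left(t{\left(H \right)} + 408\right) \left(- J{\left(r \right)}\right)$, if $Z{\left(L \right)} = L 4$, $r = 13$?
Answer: $- \frac{32181656}{9} \approx -3.5757 \cdot 10^{6}$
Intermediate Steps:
$Z{\left(L \right)} = 4 L$
$J{\left(v \right)} = 4 v^{3}$ ($J{\left(v \right)} = 4 v v^{2} = 4 v^{3}$)
$\left(t{\left(H \right)} + 408\right) \left(- J{\left(r \right)}\right) = \left(\frac{10}{-9} + 408\right) \left(- 4 \cdot 13^{3}\right) = \left(10 \left(- \frac{1}{9}\right) + 408\right) \left(- 4 \cdot 2197\right) = \left(- \frac{10}{9} + 408\right) \left(\left(-1\right) 8788\right) = \frac{3662}{9} \left(-8788\right) = - \frac{32181656}{9}$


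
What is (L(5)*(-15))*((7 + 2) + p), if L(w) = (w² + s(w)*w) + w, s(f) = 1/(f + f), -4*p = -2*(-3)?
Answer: -13725/4 ≈ -3431.3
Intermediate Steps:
p = -3/2 (p = -(-1)*(-3)/2 = -¼*6 = -3/2 ≈ -1.5000)
s(f) = 1/(2*f)
L(w) = ½ + w + w² (L(w) = (w² + (1/(2*w))*w) + w = (w² + ½) + w = (½ + w²) + w = ½ + w + w²)
(L(5)*(-15))*((7 + 2) + p) = ((½ + 5 + 5²)*(-15))*((7 + 2) - 3/2) = ((½ + 5 + 25)*(-15))*(9 - 3/2) = ((61/2)*(-15))*(15/2) = -915/2*15/2 = -13725/4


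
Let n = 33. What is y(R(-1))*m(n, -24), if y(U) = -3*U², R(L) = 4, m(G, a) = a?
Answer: 1152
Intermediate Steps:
y(R(-1))*m(n, -24) = -3*4²*(-24) = -3*16*(-24) = -48*(-24) = 1152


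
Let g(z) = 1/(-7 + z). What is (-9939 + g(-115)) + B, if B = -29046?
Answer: -4756171/122 ≈ -38985.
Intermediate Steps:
(-9939 + g(-115)) + B = (-9939 + 1/(-7 - 115)) - 29046 = (-9939 + 1/(-122)) - 29046 = (-9939 - 1/122) - 29046 = -1212559/122 - 29046 = -4756171/122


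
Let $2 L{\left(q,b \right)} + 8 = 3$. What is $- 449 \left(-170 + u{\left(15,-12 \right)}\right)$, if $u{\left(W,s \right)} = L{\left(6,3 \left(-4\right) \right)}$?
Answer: $\frac{154905}{2} \approx 77453.0$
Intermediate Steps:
$L{\left(q,b \right)} = - \frac{5}{2}$ ($L{\left(q,b \right)} = -4 + \frac{1}{2} \cdot 3 = -4 + \frac{3}{2} = - \frac{5}{2}$)
$u{\left(W,s \right)} = - \frac{5}{2}$
$- 449 \left(-170 + u{\left(15,-12 \right)}\right) = - 449 \left(-170 - \frac{5}{2}\right) = \left(-449\right) \left(- \frac{345}{2}\right) = \frac{154905}{2}$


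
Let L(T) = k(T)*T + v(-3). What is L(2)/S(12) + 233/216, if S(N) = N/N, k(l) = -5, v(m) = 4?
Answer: -1063/216 ≈ -4.9213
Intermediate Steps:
S(N) = 1
L(T) = 4 - 5*T (L(T) = -5*T + 4 = 4 - 5*T)
L(2)/S(12) + 233/216 = (4 - 5*2)/1 + 233/216 = (4 - 10)*1 + 233*(1/216) = -6*1 + 233/216 = -6 + 233/216 = -1063/216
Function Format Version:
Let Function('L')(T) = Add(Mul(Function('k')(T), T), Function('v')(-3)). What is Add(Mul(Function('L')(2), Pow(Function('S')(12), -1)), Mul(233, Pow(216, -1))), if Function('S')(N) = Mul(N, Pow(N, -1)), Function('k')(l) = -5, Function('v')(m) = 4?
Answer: Rational(-1063, 216) ≈ -4.9213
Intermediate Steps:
Function('S')(N) = 1
Function('L')(T) = Add(4, Mul(-5, T)) (Function('L')(T) = Add(Mul(-5, T), 4) = Add(4, Mul(-5, T)))
Add(Mul(Function('L')(2), Pow(Function('S')(12), -1)), Mul(233, Pow(216, -1))) = Add(Mul(Add(4, Mul(-5, 2)), Pow(1, -1)), Mul(233, Pow(216, -1))) = Add(Mul(Add(4, -10), 1), Mul(233, Rational(1, 216))) = Add(Mul(-6, 1), Rational(233, 216)) = Add(-6, Rational(233, 216)) = Rational(-1063, 216)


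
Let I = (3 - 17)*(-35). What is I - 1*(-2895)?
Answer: 3385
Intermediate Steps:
I = 490 (I = -14*(-35) = 490)
I - 1*(-2895) = 490 - 1*(-2895) = 490 + 2895 = 3385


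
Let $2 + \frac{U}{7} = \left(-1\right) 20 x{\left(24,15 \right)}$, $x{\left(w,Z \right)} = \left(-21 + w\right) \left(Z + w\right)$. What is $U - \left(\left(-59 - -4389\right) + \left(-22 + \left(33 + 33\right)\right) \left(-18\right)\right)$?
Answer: $-19932$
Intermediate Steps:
$U = -16394$ ($U = -14 + 7 \left(-1\right) 20 \left(24^{2} - 315 - 504 + 15 \cdot 24\right) = -14 + 7 \left(- 20 \left(576 - 315 - 504 + 360\right)\right) = -14 + 7 \left(\left(-20\right) 117\right) = -14 + 7 \left(-2340\right) = -14 - 16380 = -16394$)
$U - \left(\left(-59 - -4389\right) + \left(-22 + \left(33 + 33\right)\right) \left(-18\right)\right) = -16394 - \left(\left(-59 - -4389\right) + \left(-22 + \left(33 + 33\right)\right) \left(-18\right)\right) = -16394 - \left(\left(-59 + 4389\right) + \left(-22 + 66\right) \left(-18\right)\right) = -16394 - \left(4330 + 44 \left(-18\right)\right) = -16394 - \left(4330 - 792\right) = -16394 - 3538 = -19932$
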